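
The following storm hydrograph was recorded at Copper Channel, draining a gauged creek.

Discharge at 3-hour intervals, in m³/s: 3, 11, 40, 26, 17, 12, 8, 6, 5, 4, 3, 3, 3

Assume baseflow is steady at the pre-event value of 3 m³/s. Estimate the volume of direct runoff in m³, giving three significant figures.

V ≈ 1.10 × 10^6 m³

Direct-runoff ordinates (Q − Q_b): 0.0, 8.0, 37.0, 23.0, 14.0, 9.0, 5.0, 3.0, 2.0, 1.0, 0.0, 0.0, 0.0 m³/s.
ΣQ_DR = 102.0 m³/s.
With Δt = 3 h = 10800 s, V = ΣQ_DR · Δt = 102.0 × 10800 = 1.10 × 10^6 m³.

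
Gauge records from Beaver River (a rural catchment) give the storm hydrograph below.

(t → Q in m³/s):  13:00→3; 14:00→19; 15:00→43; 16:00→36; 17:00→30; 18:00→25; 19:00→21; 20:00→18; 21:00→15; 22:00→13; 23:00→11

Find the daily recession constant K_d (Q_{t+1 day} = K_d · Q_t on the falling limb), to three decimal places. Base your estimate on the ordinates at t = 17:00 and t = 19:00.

K_d ≈ 0.014

Between t = 17:00 and t = 19:00 the flow falls from 30 to 21 m³/s over 2×1 h = 2 h.
Per-interval ratio K = (21/30)^(1/2) = 0.8367; K_d = K^(24/1) = 0.014.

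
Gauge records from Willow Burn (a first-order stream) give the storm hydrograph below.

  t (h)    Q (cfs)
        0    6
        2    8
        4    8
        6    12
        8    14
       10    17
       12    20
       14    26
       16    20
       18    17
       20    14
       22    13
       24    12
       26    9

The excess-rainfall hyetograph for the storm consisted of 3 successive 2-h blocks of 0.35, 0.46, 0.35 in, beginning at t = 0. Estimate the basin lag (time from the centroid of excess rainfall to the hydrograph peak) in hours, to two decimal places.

Centroid of excess rainfall: t_c = Σ P_i·t̄_i / ΣP_i = 3.0000 h (block centres at 1, 3, 5 h).
Hydrograph peak occurs at t = 14 h, so basin lag t_L = 14 − 3.0000 = 11.00 h.

t_L ≈ 11.00 h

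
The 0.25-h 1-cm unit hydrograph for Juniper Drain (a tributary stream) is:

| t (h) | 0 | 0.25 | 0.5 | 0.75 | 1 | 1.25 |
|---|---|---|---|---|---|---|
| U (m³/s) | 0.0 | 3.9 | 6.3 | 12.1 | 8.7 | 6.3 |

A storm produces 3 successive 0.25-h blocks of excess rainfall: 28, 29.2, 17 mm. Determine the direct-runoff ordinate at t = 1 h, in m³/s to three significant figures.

Q ≈ 70.4 m³/s

By discrete convolution, Q_j = Σ (P_i / 10 mm) · U_{j−i}.
At t = 1 h (j=4): Q = (28/10)·8.7 + (29.2/10)·12.1 + (17/10)·6.3 = 70.4 m³/s.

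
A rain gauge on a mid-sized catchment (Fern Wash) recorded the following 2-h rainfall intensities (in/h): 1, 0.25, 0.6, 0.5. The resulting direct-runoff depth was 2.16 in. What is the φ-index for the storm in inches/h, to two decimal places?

φ ≈ 0.34 in/h

Only the 3 blocks with intensity above φ contribute runoff: 1, 0.6, 0.5 in/h.
Σ(I−φ)·Δt = d  ⇒  (1+0.6+0.5 − 3φ)·2 = 2.16
φ = (2.100 − 2.16/2) / 3 = 0.34 in/h.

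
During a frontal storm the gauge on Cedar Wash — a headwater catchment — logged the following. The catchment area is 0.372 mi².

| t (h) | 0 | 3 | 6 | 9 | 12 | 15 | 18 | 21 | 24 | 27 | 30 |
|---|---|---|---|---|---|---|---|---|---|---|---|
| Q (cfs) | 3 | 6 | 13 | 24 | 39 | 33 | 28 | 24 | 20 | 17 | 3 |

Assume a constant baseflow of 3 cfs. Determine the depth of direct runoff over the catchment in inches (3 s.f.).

Direct runoff: 0.0, 3.0, 10.0, 21.0, 36.0, 30.0, 25.0, 21.0, 17.0, 14.0, 0.0 cfs; ΣQ_DR = 177.0 cfs.
V = ΣQ_DR · Δt = 177.0 × 10800 s = 1.912 × 10^6 ft³.
Over A = 0.372 mi², depth = V / A = 2.21 in.

d ≈ 2.21 in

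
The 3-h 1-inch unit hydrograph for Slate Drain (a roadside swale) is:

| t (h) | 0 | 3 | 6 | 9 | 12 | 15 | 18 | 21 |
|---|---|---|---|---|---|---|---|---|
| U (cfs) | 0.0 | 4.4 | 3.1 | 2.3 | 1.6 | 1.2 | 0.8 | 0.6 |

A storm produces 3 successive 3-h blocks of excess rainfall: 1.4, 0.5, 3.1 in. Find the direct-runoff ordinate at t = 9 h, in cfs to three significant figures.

Q ≈ 18.4 cfs

By discrete convolution, Q_j = Σ (P_i / 1 in) · U_{j−i}.
At t = 9 h (j=3): Q = (1.4/1)·2.3 + (0.5/1)·3.1 + (3.1/1)·4.4 = 18.4 cfs.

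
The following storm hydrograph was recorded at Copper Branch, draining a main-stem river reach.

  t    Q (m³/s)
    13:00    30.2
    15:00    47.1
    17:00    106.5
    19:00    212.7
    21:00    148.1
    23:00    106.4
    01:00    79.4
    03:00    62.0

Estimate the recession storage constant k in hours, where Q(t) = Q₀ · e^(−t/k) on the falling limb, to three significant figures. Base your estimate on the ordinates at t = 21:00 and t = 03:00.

k ≈ 6.89 h

On the falling limb, Q drops from 148.1 to 62.0 m³/s between t = 21:00 and t = 03:00 (Δt = 6 h).
k = −Δt / ln(Q₂/Q₁) = −6 / ln(62.0/148.1) = 6.89 h.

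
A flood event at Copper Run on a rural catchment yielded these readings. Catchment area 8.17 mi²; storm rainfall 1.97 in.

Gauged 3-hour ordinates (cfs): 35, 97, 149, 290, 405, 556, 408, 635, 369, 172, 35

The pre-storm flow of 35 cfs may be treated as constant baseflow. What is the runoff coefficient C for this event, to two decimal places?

C ≈ 0.80

ΣQ_DR = 2766 cfs; V = ΣQ_DR·Δt = 2.987 × 10^7 ft³.
Runoff depth d = V / A = 1.574 in.
C = d / P = 1.574 / 1.97 = 0.80.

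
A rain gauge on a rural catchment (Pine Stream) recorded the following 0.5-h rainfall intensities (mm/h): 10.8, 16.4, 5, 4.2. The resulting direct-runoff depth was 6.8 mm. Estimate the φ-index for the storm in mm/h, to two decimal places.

φ ≈ 6.80 mm/h

Only the 2 blocks with intensity above φ contribute runoff: 10.8, 16.4 mm/h.
Σ(I−φ)·Δt = d  ⇒  (10.8+16.4 − 2φ)·0.5 = 6.8
φ = (27.20 − 6.8/0.5) / 2 = 6.80 mm/h.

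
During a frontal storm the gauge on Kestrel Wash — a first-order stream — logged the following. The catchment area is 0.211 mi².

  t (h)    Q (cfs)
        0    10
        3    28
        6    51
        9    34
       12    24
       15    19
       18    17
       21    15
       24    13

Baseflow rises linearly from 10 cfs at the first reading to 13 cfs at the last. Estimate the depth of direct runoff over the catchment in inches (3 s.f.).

d ≈ 2.37 in

Direct runoff: 0.00, 17.62, 40.25, 22.88, 12.50, 7.12, 4.75, 2.38, 0.00 cfs; ΣQ_DR = 107.5 cfs.
V = ΣQ_DR · Δt = 107.5 × 10800 s = 1.161 × 10^6 ft³.
Over A = 0.211 mi², depth = V / A = 2.37 in.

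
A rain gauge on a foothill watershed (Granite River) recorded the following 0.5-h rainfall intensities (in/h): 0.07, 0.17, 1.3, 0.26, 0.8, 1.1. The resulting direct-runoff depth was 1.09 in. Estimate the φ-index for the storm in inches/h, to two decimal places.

Only the 3 blocks with intensity above φ contribute runoff: 1.3, 0.8, 1.1 in/h.
Σ(I−φ)·Δt = d  ⇒  (1.3+0.8+1.1 − 3φ)·0.5 = 1.09
φ = (3.200 − 1.09/0.5) / 3 = 0.34 in/h.

φ ≈ 0.34 in/h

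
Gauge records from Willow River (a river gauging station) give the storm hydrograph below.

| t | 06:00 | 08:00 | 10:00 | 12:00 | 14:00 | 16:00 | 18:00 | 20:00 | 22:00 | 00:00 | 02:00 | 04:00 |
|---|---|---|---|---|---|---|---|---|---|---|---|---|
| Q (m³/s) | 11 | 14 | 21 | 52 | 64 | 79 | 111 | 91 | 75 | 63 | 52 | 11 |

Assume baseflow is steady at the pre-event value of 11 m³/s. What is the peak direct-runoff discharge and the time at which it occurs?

Subtracting baseflow gives direct-runoff ordinates: 0.0, 3.0, 10.0, 41.0, 53.0, 68.0, 100.0, 80.0, 64.0, 52.0, 41.0, 0.0 m³/s.
The maximum is 100.0 m³/s, occurring at the reading for t = 18:00.

Q_p = 100.0 m³/s at t = 18:00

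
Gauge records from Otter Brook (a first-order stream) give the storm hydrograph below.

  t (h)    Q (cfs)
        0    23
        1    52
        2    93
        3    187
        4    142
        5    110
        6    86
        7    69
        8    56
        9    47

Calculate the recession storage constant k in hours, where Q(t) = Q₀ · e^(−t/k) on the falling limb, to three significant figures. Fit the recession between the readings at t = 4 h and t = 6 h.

On the falling limb, Q drops from 142 to 86 cfs between t = 4 h and t = 6 h (Δt = 2 h).
k = −Δt / ln(Q₂/Q₁) = −2 / ln(86/142) = 3.99 h.

k ≈ 3.99 h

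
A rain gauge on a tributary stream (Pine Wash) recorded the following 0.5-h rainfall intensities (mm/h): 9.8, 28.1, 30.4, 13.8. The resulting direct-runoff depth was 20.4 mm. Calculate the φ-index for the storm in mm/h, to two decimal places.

φ ≈ 10.50 mm/h

Only the 3 blocks with intensity above φ contribute runoff: 28.1, 30.4, 13.8 mm/h.
Σ(I−φ)·Δt = d  ⇒  (28.1+30.4+13.8 − 3φ)·0.5 = 20.4
φ = (72.30 − 20.4/0.5) / 3 = 10.50 mm/h.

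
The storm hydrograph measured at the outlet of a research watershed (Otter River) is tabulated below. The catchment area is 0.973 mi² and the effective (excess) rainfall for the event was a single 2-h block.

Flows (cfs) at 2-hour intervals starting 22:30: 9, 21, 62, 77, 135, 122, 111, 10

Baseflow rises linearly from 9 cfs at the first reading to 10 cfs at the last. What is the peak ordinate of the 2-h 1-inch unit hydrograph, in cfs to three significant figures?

Direct runoff: 0.00, 11.86, 52.71, 67.57, 125.43, 112.29, 101.14, 0.00 cfs; ΣQ_DR = 471.0 cfs, peak = 125.43 cfs.
Runoff depth d = ΣQ_DR·Δt / A = 471.0 × 7200 / (0.973 mi²) = 1.500 in.
The 1-inch UH is the DRH scaled by (1 in)/d, so U_p = 125.43 × 1/1.500 = 83.6 cfs.

U_p ≈ 83.6 cfs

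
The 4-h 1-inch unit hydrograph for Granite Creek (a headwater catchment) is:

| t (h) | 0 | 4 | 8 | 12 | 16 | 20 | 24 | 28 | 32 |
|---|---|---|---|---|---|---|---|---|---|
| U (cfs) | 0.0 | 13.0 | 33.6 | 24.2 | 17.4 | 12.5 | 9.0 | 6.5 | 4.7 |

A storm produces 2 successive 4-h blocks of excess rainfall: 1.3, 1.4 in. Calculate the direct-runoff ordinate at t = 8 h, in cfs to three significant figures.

Q ≈ 61.9 cfs

By discrete convolution, Q_j = Σ (P_i / 1 in) · U_{j−i}.
At t = 8 h (j=2): Q = (1.3/1)·33.6 + (1.4/1)·13.0 = 61.9 cfs.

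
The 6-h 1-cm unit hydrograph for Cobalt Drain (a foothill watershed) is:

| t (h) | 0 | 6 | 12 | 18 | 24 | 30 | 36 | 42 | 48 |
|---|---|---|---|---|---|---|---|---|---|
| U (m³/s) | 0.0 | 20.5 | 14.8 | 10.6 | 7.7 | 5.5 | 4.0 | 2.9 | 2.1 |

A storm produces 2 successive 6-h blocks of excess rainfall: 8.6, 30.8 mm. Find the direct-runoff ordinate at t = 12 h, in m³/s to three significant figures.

Q ≈ 75.9 m³/s

By discrete convolution, Q_j = Σ (P_i / 10 mm) · U_{j−i}.
At t = 12 h (j=2): Q = (8.6/10)·14.8 + (30.8/10)·20.5 = 75.9 m³/s.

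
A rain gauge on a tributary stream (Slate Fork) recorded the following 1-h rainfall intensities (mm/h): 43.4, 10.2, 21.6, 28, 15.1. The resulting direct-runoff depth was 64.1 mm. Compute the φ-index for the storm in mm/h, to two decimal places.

Only the 4 blocks with intensity above φ contribute runoff: 43.4, 21.6, 28, 15.1 mm/h.
Σ(I−φ)·Δt = d  ⇒  (43.4+21.6+28+15.1 − 4φ)·1 = 64.1
φ = (108.1 − 64.1/1) / 4 = 11.00 mm/h.

φ ≈ 11.00 mm/h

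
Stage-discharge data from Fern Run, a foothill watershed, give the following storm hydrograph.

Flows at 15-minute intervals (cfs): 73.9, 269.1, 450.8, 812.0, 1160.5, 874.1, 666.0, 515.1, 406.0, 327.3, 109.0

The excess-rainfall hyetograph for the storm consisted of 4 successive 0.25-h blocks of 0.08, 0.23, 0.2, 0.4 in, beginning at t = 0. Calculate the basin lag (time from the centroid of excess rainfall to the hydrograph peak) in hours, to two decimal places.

Centroid of excess rainfall: t_c = Σ P_i·t̄_i / ΣP_i = 0.6277 h (block centres at 0.125, 0.375, 0.625, 0.875 h).
Hydrograph peak occurs at t = 1 h, so basin lag t_L = 1 − 0.6277 = 0.37 h.

t_L ≈ 0.37 h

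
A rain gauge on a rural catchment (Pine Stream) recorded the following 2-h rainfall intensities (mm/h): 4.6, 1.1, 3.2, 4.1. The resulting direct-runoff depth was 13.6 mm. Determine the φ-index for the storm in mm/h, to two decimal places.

φ ≈ 1.70 mm/h

Only the 3 blocks with intensity above φ contribute runoff: 4.6, 3.2, 4.1 mm/h.
Σ(I−φ)·Δt = d  ⇒  (4.6+3.2+4.1 − 3φ)·2 = 13.6
φ = (11.90 − 13.6/2) / 3 = 1.70 mm/h.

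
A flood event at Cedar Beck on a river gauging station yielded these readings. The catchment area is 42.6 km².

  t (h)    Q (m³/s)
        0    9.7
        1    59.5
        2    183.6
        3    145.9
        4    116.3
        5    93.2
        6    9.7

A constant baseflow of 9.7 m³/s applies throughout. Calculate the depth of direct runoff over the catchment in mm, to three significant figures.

d ≈ 46.5 mm

Direct runoff: 0.0, 49.8, 173.9, 136.2, 106.6, 83.5, 0.0 m³/s; ΣQ_DR = 550.0 m³/s.
V = ΣQ_DR · Δt = 550.0 × 3600 s = 1.980 × 10^6 m³.
Over A = 42.6 km², depth = V / A = 46.5 mm.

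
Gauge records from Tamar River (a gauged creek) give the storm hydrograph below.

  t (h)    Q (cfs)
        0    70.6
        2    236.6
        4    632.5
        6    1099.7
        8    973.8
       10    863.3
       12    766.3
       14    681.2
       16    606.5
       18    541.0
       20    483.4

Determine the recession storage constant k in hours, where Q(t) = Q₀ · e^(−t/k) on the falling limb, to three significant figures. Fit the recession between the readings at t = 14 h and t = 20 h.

k ≈ 17.5 h

On the falling limb, Q drops from 681.2 to 483.4 cfs between t = 14 h and t = 20 h (Δt = 6 h).
k = −Δt / ln(Q₂/Q₁) = −6 / ln(483.4/681.2) = 17.5 h.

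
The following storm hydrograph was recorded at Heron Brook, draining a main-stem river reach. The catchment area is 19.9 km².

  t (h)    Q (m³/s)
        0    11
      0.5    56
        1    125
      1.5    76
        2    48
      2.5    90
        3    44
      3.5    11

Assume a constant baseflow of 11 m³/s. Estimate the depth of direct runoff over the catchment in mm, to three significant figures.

d ≈ 33.7 mm

Direct runoff: 0.0, 45.0, 114.0, 65.0, 37.0, 79.0, 33.0, 0.0 m³/s; ΣQ_DR = 373.0 m³/s.
V = ΣQ_DR · Δt = 373.0 × 1800 s = 6.714 × 10^5 m³.
Over A = 19.9 km², depth = V / A = 33.7 mm.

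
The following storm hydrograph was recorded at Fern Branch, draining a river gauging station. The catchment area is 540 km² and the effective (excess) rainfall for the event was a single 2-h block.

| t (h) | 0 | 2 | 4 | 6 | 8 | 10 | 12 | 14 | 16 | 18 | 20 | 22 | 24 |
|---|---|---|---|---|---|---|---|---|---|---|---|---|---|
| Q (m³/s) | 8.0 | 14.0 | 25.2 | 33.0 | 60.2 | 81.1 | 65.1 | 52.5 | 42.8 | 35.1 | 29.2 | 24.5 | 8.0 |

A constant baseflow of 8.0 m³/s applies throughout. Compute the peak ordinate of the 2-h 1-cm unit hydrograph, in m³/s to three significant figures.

U_p ≈ 146 m³/s

Direct runoff: 0.0, 6.0, 17.2, 25.0, 52.2, 73.1, 57.1, 44.5, 34.8, 27.1, 21.2, 16.5, 0.0 m³/s; ΣQ_DR = 374.7 m³/s, peak = 73.1 m³/s.
Runoff depth d = ΣQ_DR·Δt / A = 374.7 × 7200 / (540 km²) = 4.996 mm.
The 1-cm UH is the DRH scaled by (10 mm)/d, so U_p = 73.1 × 10/4.996 = 146 m³/s.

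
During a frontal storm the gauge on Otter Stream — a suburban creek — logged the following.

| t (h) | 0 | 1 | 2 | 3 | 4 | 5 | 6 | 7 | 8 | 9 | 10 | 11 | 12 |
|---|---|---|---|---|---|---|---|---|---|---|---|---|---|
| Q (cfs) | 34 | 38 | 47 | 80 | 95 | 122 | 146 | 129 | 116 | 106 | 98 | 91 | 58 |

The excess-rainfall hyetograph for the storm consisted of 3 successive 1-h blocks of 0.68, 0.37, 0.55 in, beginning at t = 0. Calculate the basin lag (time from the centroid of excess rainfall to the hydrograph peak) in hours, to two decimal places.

Centroid of excess rainfall: t_c = Σ P_i·t̄_i / ΣP_i = 1.4187 h (block centres at 0.5, 1.5, 2.5 h).
Hydrograph peak occurs at t = 6 h, so basin lag t_L = 6 − 1.4187 = 4.58 h.

t_L ≈ 4.58 h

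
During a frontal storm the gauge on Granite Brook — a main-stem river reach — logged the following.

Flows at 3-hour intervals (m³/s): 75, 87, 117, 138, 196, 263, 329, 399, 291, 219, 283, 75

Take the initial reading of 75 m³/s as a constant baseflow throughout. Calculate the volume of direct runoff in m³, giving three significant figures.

V ≈ 1.70 × 10^7 m³

Direct-runoff ordinates (Q − Q_b): 0.0, 12.0, 42.0, 63.0, 121.0, 188.0, 254.0, 324.0, 216.0, 144.0, 208.0, 0.0 m³/s.
ΣQ_DR = 1572 m³/s.
With Δt = 3 h = 10800 s, V = ΣQ_DR · Δt = 1572 × 10800 = 1.70 × 10^7 m³.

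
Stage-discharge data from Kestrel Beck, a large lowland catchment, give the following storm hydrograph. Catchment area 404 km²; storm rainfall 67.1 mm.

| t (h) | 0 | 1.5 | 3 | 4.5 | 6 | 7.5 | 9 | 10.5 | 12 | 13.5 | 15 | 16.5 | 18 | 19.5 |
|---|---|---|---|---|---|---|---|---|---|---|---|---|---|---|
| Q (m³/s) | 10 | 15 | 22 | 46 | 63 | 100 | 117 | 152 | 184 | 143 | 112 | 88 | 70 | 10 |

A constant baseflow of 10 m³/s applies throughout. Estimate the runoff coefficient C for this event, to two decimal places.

C ≈ 0.20

ΣQ_DR = 992.0 m³/s; V = ΣQ_DR·Δt = 5.357 × 10^6 m³.
Runoff depth d = V / A = 13.26 mm.
C = d / P = 13.26 / 67.1 = 0.20.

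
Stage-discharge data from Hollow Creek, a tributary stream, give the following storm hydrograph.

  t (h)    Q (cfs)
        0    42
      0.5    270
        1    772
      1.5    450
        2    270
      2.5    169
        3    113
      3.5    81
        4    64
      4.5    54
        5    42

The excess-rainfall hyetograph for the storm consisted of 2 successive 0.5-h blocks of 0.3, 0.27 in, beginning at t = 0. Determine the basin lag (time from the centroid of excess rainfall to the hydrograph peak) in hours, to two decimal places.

t_L ≈ 0.51 h

Centroid of excess rainfall: t_c = Σ P_i·t̄_i / ΣP_i = 0.4868 h (block centres at 0.25, 0.75 h).
Hydrograph peak occurs at t = 1 h, so basin lag t_L = 1 − 0.4868 = 0.51 h.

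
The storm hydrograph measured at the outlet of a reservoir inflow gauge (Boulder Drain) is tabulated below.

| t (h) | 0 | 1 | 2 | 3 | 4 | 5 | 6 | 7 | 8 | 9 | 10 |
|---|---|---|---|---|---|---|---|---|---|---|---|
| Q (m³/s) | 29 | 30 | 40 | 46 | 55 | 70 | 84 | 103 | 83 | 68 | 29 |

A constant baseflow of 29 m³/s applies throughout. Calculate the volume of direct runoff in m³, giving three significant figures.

V ≈ 1.14 × 10^6 m³

Direct-runoff ordinates (Q − Q_b): 0.0, 1.0, 11.0, 17.0, 26.0, 41.0, 55.0, 74.0, 54.0, 39.0, 0.0 m³/s.
ΣQ_DR = 318.0 m³/s.
With Δt = 1 h = 3600 s, V = ΣQ_DR · Δt = 318.0 × 3600 = 1.14 × 10^6 m³.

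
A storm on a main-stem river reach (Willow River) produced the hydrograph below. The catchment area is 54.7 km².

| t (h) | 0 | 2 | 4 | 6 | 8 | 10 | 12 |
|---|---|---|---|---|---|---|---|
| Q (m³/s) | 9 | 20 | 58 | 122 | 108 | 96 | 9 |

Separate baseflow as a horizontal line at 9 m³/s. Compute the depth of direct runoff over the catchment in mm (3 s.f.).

Direct runoff: 0.0, 11.0, 49.0, 113.0, 99.0, 87.0, 0.0 m³/s; ΣQ_DR = 359.0 m³/s.
V = ΣQ_DR · Δt = 359.0 × 7200 s = 2.585 × 10^6 m³.
Over A = 54.7 km², depth = V / A = 47.3 mm.

d ≈ 47.3 mm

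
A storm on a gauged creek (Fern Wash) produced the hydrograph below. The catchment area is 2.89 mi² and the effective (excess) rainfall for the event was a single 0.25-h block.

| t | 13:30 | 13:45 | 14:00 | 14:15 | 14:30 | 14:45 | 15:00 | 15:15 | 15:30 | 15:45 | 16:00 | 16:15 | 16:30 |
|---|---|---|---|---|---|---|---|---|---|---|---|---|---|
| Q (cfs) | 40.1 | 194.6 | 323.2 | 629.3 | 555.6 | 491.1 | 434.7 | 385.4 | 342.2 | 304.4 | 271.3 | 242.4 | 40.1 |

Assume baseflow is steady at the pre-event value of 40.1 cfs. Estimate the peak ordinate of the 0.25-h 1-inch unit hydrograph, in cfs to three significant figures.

U_p ≈ 1180 cfs

Direct runoff: 0.0, 154.5, 283.1, 589.2, 515.5, 451.0, 394.6, 345.3, 302.1, 264.3, 231.2, 202.3, 0.0 cfs; ΣQ_DR = 3733 cfs, peak = 589.2 cfs.
Runoff depth d = ΣQ_DR·Δt / A = 3733 × 900 / (2.89 mi²) = 0.5004 in.
The 1-inch UH is the DRH scaled by (1 in)/d, so U_p = 589.2 × 1/0.5004 = 1180 cfs.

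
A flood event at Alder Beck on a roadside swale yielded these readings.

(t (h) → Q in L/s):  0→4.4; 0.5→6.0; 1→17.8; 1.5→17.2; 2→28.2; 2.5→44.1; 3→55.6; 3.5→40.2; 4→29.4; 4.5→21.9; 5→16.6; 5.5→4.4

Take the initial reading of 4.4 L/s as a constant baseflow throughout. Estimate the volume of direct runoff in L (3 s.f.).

V ≈ 4.19 × 10^5 L

Direct-runoff ordinates (Q − Q_b): 0.0, 1.6, 13.4, 12.8, 23.8, 39.7, 51.2, 35.8, 25.0, 17.5, 12.2, 0.0 L/s.
ΣQ_DR = 233.0 L/s.
With Δt = 0.5 h = 1800 s, V = ΣQ_DR · Δt = 233.0 × 1800 = 4.19 × 10^5 L.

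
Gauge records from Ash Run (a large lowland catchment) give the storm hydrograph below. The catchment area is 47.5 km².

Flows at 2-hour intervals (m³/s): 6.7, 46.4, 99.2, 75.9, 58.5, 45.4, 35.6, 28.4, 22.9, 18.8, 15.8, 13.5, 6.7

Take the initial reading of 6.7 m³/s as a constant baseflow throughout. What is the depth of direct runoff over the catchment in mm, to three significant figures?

Direct runoff: 0.0, 39.7, 92.5, 69.2, 51.8, 38.7, 28.9, 21.7, 16.2, 12.1, 9.1, 6.8, 0.0 m³/s; ΣQ_DR = 386.7 m³/s.
V = ΣQ_DR · Δt = 386.7 × 7200 s = 2.784 × 10^6 m³.
Over A = 47.5 km², depth = V / A = 58.6 mm.

d ≈ 58.6 mm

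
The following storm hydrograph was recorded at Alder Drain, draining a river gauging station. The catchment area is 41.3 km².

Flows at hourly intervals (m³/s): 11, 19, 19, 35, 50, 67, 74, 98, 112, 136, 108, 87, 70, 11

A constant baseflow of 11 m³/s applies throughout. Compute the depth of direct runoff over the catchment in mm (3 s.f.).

Direct runoff: 0.0, 8.0, 8.0, 24.0, 39.0, 56.0, 63.0, 87.0, 101.0, 125.0, 97.0, 76.0, 59.0, 0.0 m³/s; ΣQ_DR = 743.0 m³/s.
V = ΣQ_DR · Δt = 743.0 × 3600 s = 2.675 × 10^6 m³.
Over A = 41.3 km², depth = V / A = 64.8 mm.

d ≈ 64.8 mm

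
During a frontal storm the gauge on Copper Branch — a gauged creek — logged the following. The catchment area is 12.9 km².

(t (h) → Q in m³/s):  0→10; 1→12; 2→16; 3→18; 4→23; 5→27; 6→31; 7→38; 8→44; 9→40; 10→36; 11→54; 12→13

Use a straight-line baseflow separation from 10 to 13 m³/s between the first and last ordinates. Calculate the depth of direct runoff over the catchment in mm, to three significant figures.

d ≈ 59.3 mm

Direct runoff: 0.00, 1.75, 5.50, 7.25, 12.00, 15.75, 19.50, 26.25, 32.00, 27.75, 23.50, 41.25, 0.00 m³/s; ΣQ_DR = 212.5 m³/s.
V = ΣQ_DR · Δt = 212.5 × 3600 s = 7.650 × 10^5 m³.
Over A = 12.9 km², depth = V / A = 59.3 mm.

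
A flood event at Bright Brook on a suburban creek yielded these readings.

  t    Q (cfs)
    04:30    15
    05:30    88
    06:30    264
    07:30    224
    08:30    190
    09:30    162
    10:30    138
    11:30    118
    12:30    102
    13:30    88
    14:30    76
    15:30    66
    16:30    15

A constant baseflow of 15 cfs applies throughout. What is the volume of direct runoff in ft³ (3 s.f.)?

V ≈ 4.86 × 10^6 ft³

Direct-runoff ordinates (Q − Q_b): 0.0, 73.0, 249.0, 209.0, 175.0, 147.0, 123.0, 103.0, 87.0, 73.0, 61.0, 51.0, 0.0 cfs.
ΣQ_DR = 1351 cfs.
With Δt = 1 h = 3600 s, V = ΣQ_DR · Δt = 1351 × 3600 = 4.86 × 10^6 ft³.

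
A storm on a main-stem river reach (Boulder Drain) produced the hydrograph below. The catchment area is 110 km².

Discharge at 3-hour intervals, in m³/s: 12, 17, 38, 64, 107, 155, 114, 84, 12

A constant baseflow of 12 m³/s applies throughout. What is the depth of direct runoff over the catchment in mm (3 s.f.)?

Direct runoff: 0.0, 5.0, 26.0, 52.0, 95.0, 143.0, 102.0, 72.0, 0.0 m³/s; ΣQ_DR = 495.0 m³/s.
V = ΣQ_DR · Δt = 495.0 × 10800 s = 5.346 × 10^6 m³.
Over A = 110 km², depth = V / A = 48.6 mm.

d ≈ 48.6 mm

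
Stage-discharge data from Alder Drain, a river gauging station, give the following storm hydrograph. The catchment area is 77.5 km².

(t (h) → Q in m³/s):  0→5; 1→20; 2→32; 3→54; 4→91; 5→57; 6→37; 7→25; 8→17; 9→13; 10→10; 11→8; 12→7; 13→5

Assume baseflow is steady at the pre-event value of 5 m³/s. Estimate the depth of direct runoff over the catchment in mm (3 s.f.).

d ≈ 14.4 mm

Direct runoff: 0.0, 15.0, 27.0, 49.0, 86.0, 52.0, 32.0, 20.0, 12.0, 8.0, 5.0, 3.0, 2.0, 0.0 m³/s; ΣQ_DR = 311.0 m³/s.
V = ΣQ_DR · Δt = 311.0 × 3600 s = 1.120 × 10^6 m³.
Over A = 77.5 km², depth = V / A = 14.4 mm.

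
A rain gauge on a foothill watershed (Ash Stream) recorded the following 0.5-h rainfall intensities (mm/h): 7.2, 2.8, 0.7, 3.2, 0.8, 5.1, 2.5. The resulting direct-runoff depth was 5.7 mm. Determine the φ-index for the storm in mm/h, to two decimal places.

Only the 5 blocks with intensity above φ contribute runoff: 7.2, 2.8, 3.2, 5.1, 2.5 mm/h.
Σ(I−φ)·Δt = d  ⇒  (7.2+2.8+3.2+5.1+2.5 − 5φ)·0.5 = 5.7
φ = (20.80 − 5.7/0.5) / 5 = 1.88 mm/h.

φ ≈ 1.88 mm/h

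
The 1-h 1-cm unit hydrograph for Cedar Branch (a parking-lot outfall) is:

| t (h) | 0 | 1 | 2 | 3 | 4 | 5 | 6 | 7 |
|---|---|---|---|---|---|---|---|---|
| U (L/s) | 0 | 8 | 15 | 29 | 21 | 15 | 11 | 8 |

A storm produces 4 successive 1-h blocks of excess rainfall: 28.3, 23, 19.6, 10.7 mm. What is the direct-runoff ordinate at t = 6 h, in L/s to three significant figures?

Q ≈ 138 L/s

By discrete convolution, Q_j = Σ (P_i / 10 mm) · U_{j−i}.
At t = 6 h (j=6): Q = (28.3/10)·11 + (23/10)·15 + (19.6/10)·21 + (10.7/10)·29 = 138 L/s.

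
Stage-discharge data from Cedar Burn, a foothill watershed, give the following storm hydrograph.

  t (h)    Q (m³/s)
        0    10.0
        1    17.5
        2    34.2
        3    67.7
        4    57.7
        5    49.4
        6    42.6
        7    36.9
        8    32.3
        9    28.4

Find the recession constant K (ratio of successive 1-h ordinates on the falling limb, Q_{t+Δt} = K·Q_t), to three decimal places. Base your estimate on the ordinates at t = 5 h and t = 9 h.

K ≈ 0.871

Using the recession-limb readings at t = 5 h and t = 9 h: Q falls from 49.4 to 28.4 m³/s over 4 intervals.
K = (Q₂/Q₁)^(1/4) = (28.4/49.4)^(1/4) = 0.871.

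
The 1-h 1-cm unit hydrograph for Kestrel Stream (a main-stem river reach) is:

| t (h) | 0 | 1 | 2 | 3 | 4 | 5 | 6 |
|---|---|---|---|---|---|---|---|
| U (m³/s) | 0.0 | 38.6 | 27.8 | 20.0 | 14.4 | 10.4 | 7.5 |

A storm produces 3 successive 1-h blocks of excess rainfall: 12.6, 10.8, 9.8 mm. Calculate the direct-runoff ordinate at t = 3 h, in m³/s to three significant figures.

Q ≈ 93.1 m³/s

By discrete convolution, Q_j = Σ (P_i / 10 mm) · U_{j−i}.
At t = 3 h (j=3): Q = (12.6/10)·20.0 + (10.8/10)·27.8 + (9.8/10)·38.6 = 93.1 m³/s.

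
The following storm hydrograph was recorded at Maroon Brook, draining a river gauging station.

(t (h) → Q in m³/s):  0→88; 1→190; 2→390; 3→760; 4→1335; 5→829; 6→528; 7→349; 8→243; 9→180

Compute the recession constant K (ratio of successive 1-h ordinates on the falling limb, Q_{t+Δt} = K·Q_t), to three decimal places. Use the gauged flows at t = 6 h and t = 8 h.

K ≈ 0.678

Using the recession-limb readings at t = 6 h and t = 8 h: Q falls from 528 to 243 m³/s over 2 intervals.
K = (Q₂/Q₁)^(1/2) = (243/528)^(1/2) = 0.678.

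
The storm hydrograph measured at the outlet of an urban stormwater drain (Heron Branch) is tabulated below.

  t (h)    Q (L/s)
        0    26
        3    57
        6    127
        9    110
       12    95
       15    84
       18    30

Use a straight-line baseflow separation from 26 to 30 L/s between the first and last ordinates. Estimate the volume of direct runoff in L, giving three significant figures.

Direct-runoff ordinates (Q − Q_b): 0.00, 30.33, 99.67, 82.00, 66.33, 54.67, 0.00 L/s.
ΣQ_DR = 333.0 L/s.
With Δt = 3 h = 10800 s, V = ΣQ_DR · Δt = 333.0 × 10800 = 3.60 × 10^6 L.

V ≈ 3.60 × 10^6 L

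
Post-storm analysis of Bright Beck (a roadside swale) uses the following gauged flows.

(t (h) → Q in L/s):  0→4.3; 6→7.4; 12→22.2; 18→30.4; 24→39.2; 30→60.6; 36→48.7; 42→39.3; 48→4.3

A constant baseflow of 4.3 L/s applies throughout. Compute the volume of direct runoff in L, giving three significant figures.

V ≈ 4.70 × 10^6 L

Direct-runoff ordinates (Q − Q_b): 0.0, 3.1, 17.9, 26.1, 34.9, 56.3, 44.4, 35.0, 0.0 L/s.
ΣQ_DR = 217.7 L/s.
With Δt = 6 h = 21600 s, V = ΣQ_DR · Δt = 217.7 × 21600 = 4.70 × 10^6 L.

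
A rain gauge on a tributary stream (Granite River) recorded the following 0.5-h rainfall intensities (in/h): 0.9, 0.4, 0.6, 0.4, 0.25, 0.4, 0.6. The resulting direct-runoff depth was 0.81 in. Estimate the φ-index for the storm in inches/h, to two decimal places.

Only the 6 blocks with intensity above φ contribute runoff: 0.9, 0.4, 0.6, 0.4, 0.4, 0.6 in/h.
Σ(I−φ)·Δt = d  ⇒  (0.9+0.4+0.6+0.4+0.4+0.6 − 6φ)·0.5 = 0.81
φ = (3.300 − 0.81/0.5) / 6 = 0.28 in/h.

φ ≈ 0.28 in/h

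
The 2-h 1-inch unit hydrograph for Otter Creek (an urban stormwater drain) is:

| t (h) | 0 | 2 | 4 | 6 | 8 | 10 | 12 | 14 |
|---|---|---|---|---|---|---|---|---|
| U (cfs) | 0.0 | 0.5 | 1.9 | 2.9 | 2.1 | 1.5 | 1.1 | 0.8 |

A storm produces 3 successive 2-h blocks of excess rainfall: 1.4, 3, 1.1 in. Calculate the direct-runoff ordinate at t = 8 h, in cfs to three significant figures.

Q ≈ 13.7 cfs

By discrete convolution, Q_j = Σ (P_i / 1 in) · U_{j−i}.
At t = 8 h (j=4): Q = (1.4/1)·2.1 + (3/1)·2.9 + (1.1/1)·1.9 = 13.7 cfs.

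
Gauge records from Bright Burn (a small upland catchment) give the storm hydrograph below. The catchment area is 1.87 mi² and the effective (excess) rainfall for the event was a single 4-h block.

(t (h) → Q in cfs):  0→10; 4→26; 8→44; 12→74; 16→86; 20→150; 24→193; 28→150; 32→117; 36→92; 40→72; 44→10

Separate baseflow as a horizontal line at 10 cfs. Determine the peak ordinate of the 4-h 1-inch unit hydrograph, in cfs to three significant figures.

Direct runoff: 0.0, 16.0, 34.0, 64.0, 76.0, 140.0, 183.0, 140.0, 107.0, 82.0, 62.0, 0.0 cfs; ΣQ_DR = 904.0 cfs, peak = 183.0 cfs.
Runoff depth d = ΣQ_DR·Δt / A = 904.0 × 14400 / (1.87 mi²) = 2.996 in.
The 1-inch UH is the DRH scaled by (1 in)/d, so U_p = 183.0 × 1/2.996 = 61.1 cfs.

U_p ≈ 61.1 cfs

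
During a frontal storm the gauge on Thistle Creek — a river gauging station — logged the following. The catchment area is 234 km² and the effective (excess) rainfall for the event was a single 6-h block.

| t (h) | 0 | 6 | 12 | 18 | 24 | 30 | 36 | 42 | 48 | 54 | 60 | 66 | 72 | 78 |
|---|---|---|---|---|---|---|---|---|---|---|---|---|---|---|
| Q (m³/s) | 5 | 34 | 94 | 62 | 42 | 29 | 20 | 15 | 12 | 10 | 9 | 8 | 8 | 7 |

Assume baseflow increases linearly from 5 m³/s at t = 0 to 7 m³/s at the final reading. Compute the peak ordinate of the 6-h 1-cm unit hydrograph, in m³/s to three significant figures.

U_p ≈ 35.5 m³/s

Direct runoff: 0.00, 28.85, 88.69, 56.54, 36.38, 23.23, 14.08, 8.92, 5.77, 3.62, 2.46, 1.31, 1.15, 0.00 m³/s; ΣQ_DR = 271.0 m³/s, peak = 88.69 m³/s.
Runoff depth d = ΣQ_DR·Δt / A = 271.0 × 21600 / (234 km²) = 25.02 mm.
The 1-cm UH is the DRH scaled by (10 mm)/d, so U_p = 88.69 × 10/25.02 = 35.5 m³/s.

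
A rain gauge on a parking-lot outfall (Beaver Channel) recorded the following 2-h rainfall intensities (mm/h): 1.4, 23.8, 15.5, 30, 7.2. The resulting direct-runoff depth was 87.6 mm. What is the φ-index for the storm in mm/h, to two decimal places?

Only the 3 blocks with intensity above φ contribute runoff: 23.8, 15.5, 30 mm/h.
Σ(I−φ)·Δt = d  ⇒  (23.8+15.5+30 − 3φ)·2 = 87.6
φ = (69.30 − 87.6/2) / 3 = 8.50 mm/h.

φ ≈ 8.50 mm/h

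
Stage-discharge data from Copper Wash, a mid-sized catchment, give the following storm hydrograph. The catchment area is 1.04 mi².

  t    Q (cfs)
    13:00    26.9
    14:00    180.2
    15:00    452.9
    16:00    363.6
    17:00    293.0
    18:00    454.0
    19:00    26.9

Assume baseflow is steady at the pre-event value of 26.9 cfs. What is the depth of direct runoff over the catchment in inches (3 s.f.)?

d ≈ 2.40 in

Direct runoff: 0.0, 153.3, 426.0, 336.7, 266.1, 427.1, 0.0 cfs; ΣQ_DR = 1609 cfs.
V = ΣQ_DR · Δt = 1609 × 3600 s = 5.793 × 10^6 ft³.
Over A = 1.04 mi², depth = V / A = 2.40 in.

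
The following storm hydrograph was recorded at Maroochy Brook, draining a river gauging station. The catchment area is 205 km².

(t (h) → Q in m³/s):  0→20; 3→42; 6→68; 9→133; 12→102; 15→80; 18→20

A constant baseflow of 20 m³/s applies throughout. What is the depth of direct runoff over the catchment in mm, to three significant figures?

Direct runoff: 0.0, 22.0, 48.0, 113.0, 82.0, 60.0, 0.0 m³/s; ΣQ_DR = 325.0 m³/s.
V = ΣQ_DR · Δt = 325.0 × 10800 s = 3.510 × 10^6 m³.
Over A = 205 km², depth = V / A = 17.1 mm.

d ≈ 17.1 mm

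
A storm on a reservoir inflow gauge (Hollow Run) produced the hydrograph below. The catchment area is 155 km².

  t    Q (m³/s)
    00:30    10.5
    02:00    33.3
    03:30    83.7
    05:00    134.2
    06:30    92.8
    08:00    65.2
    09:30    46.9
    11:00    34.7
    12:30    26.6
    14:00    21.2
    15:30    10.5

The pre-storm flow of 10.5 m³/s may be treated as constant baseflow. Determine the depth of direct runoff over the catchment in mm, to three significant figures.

d ≈ 15.5 mm

Direct runoff: 0.0, 22.8, 73.2, 123.7, 82.3, 54.7, 36.4, 24.2, 16.1, 10.7, 0.0 m³/s; ΣQ_DR = 444.1 m³/s.
V = ΣQ_DR · Δt = 444.1 × 5400 s = 2.398 × 10^6 m³.
Over A = 155 km², depth = V / A = 15.5 mm.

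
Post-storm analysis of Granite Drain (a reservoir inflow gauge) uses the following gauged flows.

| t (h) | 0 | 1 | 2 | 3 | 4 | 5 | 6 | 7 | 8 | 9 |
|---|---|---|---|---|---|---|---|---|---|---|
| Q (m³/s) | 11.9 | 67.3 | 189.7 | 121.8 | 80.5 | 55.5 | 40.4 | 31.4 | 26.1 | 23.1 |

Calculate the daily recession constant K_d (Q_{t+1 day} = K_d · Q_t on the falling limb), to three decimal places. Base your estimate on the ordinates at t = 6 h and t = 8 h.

K_d ≈ 0.005

Between t = 6 h and t = 8 h the flow falls from 40.4 to 26.1 m³/s over 2×1 h = 2 h.
Per-interval ratio K = (26.1/40.4)^(1/2) = 0.8038; K_d = K^(24/1) = 0.005.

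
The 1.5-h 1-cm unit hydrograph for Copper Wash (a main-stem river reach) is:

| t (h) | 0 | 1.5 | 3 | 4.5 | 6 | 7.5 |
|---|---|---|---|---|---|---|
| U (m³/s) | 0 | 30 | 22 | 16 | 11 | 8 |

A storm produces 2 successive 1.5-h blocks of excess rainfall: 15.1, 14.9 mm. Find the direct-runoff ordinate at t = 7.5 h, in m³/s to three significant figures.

Q ≈ 28.5 m³/s

By discrete convolution, Q_j = Σ (P_i / 10 mm) · U_{j−i}.
At t = 7.5 h (j=5): Q = (15.1/10)·8 + (14.9/10)·11 = 28.5 m³/s.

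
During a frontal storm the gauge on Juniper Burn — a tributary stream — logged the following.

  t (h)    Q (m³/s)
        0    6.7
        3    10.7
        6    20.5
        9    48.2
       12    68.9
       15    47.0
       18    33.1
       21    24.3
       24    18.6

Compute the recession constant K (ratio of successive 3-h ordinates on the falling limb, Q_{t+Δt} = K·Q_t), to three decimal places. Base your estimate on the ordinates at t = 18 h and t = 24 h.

Using the recession-limb readings at t = 18 h and t = 24 h: Q falls from 33.1 to 18.6 m³/s over 2 intervals.
K = (Q₂/Q₁)^(1/2) = (18.6/33.1)^(1/2) = 0.750.

K ≈ 0.750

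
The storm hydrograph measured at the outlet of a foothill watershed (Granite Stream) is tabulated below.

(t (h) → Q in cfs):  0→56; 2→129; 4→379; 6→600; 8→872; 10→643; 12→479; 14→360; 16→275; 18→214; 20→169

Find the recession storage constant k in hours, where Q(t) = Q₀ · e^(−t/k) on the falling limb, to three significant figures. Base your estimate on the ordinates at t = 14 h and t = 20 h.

On the falling limb, Q drops from 360 to 169 cfs between t = 14 h and t = 20 h (Δt = 6 h).
k = −Δt / ln(Q₂/Q₁) = −6 / ln(169/360) = 7.93 h.

k ≈ 7.93 h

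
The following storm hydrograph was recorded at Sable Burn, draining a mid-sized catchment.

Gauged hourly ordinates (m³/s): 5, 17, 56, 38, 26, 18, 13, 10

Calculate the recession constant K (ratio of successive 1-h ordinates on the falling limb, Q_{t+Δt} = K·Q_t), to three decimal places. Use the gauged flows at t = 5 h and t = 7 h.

K ≈ 0.745

Using the recession-limb readings at t = 5 h and t = 7 h: Q falls from 18 to 10 m³/s over 2 intervals.
K = (Q₂/Q₁)^(1/2) = (10/18)^(1/2) = 0.745.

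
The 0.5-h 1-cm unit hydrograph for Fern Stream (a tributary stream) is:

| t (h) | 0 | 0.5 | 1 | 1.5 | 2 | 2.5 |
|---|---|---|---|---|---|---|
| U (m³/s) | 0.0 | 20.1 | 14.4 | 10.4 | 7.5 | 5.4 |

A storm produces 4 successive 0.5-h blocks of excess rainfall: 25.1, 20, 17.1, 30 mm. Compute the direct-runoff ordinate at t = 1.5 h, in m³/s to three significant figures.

Q ≈ 89.3 m³/s

By discrete convolution, Q_j = Σ (P_i / 10 mm) · U_{j−i}.
At t = 1.5 h (j=3): Q = (25.1/10)·10.4 + (20/10)·14.4 + (17.1/10)·20.1 + (30/10)·0.0 = 89.3 m³/s.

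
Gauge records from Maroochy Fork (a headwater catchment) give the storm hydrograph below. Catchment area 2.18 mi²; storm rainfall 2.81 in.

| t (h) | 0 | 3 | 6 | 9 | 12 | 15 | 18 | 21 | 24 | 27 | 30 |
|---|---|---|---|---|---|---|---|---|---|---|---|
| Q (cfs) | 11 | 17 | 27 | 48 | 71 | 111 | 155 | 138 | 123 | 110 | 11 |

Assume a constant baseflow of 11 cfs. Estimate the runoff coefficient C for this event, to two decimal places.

C ≈ 0.53

ΣQ_DR = 701.0 cfs; V = ΣQ_DR·Δt = 7.571 × 10^6 ft³.
Runoff depth d = V / A = 1.495 in.
C = d / P = 1.495 / 2.81 = 0.53.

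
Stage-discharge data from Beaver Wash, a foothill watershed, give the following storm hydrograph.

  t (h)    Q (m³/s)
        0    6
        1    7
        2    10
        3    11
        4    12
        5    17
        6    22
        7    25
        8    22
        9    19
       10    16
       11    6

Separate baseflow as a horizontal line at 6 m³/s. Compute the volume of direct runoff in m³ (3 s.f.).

V ≈ 3.64 × 10^5 m³

Direct-runoff ordinates (Q − Q_b): 0.0, 1.0, 4.0, 5.0, 6.0, 11.0, 16.0, 19.0, 16.0, 13.0, 10.0, 0.0 m³/s.
ΣQ_DR = 101.0 m³/s.
With Δt = 1 h = 3600 s, V = ΣQ_DR · Δt = 101.0 × 3600 = 3.64 × 10^5 m³.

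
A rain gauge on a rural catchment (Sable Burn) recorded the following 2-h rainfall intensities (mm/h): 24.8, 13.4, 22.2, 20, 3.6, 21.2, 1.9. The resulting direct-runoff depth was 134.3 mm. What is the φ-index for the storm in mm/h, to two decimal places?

Only the 5 blocks with intensity above φ contribute runoff: 24.8, 13.4, 22.2, 20, 21.2 mm/h.
Σ(I−φ)·Δt = d  ⇒  (24.8+13.4+22.2+20+21.2 − 5φ)·2 = 134.3
φ = (101.6 − 134.3/2) / 5 = 6.89 mm/h.

φ ≈ 6.89 mm/h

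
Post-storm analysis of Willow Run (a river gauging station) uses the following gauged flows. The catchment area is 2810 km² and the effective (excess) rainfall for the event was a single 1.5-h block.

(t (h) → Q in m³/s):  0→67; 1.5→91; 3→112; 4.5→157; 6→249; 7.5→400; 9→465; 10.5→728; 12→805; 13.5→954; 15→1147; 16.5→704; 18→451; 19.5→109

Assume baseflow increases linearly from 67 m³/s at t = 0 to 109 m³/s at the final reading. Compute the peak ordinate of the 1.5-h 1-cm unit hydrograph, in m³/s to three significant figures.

Direct runoff: 0.00, 20.77, 38.54, 80.31, 169.08, 316.85, 378.62, 638.38, 712.15, 857.92, 1047.69, 601.46, 345.23, 0.00 m³/s; ΣQ_DR = 5207 m³/s, peak = 1047.69 m³/s.
Runoff depth d = ΣQ_DR·Δt / A = 5207 × 5400 / (2810 km²) = 10.01 mm.
The 1-cm UH is the DRH scaled by (10 mm)/d, so U_p = 1047.69 × 10/10.01 = 1050 m³/s.

U_p ≈ 1050 m³/s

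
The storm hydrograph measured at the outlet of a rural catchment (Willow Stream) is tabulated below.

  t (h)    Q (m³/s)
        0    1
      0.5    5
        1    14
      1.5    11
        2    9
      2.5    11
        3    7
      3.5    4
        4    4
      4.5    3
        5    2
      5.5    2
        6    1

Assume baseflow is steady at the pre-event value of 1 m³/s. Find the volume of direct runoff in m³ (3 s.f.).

V ≈ 1.10 × 10^5 m³

Direct-runoff ordinates (Q − Q_b): 0.0, 4.0, 13.0, 10.0, 8.0, 10.0, 6.0, 3.0, 3.0, 2.0, 1.0, 1.0, 0.0 m³/s.
ΣQ_DR = 61.00 m³/s.
With Δt = 0.5 h = 1800 s, V = ΣQ_DR · Δt = 61.00 × 1800 = 1.10 × 10^5 m³.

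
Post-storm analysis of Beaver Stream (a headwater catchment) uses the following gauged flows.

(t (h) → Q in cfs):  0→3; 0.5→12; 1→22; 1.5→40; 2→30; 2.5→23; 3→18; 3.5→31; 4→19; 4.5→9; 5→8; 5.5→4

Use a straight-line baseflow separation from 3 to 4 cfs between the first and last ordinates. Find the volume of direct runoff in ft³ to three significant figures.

V ≈ 3.19 × 10^5 ft³

Direct-runoff ordinates (Q − Q_b): 0.00, 8.91, 18.82, 36.73, 26.64, 19.55, 14.45, 27.36, 15.27, 5.18, 4.09, 0.00 cfs.
ΣQ_DR = 177.0 cfs.
With Δt = 0.5 h = 1800 s, V = ΣQ_DR · Δt = 177.0 × 1800 = 3.19 × 10^5 ft³.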